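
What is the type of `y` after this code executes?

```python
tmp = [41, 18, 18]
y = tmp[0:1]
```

Slicing a list always returns a list

list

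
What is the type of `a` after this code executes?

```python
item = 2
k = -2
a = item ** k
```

int ** negative int returns float

float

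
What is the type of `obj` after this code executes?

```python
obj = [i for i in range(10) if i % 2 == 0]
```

A list comprehension [...] produces a list

list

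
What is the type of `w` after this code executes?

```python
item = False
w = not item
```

'not' always returns bool

bool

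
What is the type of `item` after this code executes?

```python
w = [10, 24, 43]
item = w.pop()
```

list.pop() returns the popped element (int here)

int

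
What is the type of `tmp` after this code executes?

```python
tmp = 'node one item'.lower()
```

str.lower() returns str

str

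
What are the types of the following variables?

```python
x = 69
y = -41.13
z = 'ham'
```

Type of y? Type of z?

y is float; z is str

float, str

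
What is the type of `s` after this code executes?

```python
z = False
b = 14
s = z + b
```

bool + int returns int (False is 0, so 0 + 14 = 14)

int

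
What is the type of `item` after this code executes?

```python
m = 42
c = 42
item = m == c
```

Equality comparison returns bool

bool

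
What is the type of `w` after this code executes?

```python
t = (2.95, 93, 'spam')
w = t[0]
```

Index 0 of tuple is 2.95 which is float

float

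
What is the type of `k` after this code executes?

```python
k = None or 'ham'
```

'or' with None returns the other value ('ham', str)

str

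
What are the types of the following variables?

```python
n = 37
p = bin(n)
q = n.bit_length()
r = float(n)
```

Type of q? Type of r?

int.bit_length() returns int; float() returns float

int, float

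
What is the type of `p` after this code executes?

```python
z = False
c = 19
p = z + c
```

bool + int returns int (False is 0, so 0 + 19 = 19)

int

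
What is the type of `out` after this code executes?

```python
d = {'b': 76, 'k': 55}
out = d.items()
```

dict.items() returns a dict_items view

dict_items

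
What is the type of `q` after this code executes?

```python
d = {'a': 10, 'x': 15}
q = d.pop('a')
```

dict.pop() returns the value (int)

int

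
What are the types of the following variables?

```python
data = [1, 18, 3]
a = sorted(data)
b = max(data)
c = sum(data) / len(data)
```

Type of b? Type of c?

max of ints returns int; int / int returns float

int, float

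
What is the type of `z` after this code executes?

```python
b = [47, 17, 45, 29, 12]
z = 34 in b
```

'in' operator returns bool

bool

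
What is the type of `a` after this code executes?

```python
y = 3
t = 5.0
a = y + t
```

int + float returns float (3 + 5.0 = 8.0)

float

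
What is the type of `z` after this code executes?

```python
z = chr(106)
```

chr() returns str (single character)

str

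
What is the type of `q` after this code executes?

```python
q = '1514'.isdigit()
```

str.isdigit() returns bool

bool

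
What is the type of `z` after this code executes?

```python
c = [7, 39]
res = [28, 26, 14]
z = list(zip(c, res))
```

list(zip(...)) returns a list of tuples

list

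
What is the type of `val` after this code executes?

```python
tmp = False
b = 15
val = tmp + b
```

bool + int returns int (False is 0, so 0 + 15 = 15)

int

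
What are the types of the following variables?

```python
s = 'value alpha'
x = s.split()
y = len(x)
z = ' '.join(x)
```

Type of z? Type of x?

str.join() returns str; str.split() returns list

str, list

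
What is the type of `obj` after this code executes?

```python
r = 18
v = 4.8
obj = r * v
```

int * float returns float (18 * 4.8 = 86.4)

float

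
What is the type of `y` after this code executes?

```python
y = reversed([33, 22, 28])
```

reversed() on a list returns a list_reverseiterator

list_reverseiterator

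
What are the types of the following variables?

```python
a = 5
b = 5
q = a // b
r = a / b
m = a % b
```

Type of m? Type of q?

int % int returns int; int // int returns int

int, int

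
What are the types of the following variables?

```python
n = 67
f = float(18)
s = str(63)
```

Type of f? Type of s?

f is float; s is str

float, str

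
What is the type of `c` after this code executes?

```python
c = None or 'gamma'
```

'or' with None returns the other value ('gamma', str)

str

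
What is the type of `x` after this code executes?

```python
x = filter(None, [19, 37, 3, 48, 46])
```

filter() returns a filter iterator object

filter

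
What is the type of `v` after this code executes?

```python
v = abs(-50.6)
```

abs() of float returns float

float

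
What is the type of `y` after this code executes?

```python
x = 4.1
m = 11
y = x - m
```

float - int returns float (4.1 - 11 = -6.9)

float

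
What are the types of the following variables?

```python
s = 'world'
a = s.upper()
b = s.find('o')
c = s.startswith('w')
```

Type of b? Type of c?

str.find() returns int; str.startswith() returns bool

int, bool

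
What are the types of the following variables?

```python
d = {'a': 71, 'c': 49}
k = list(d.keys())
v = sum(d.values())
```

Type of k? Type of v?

list(...) returns list; sum of int values returns int

list, int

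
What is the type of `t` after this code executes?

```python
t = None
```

None has type NoneType

NoneType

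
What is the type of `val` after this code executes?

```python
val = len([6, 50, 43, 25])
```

len() always returns int

int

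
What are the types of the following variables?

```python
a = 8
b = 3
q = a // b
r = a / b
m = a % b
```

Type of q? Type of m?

int // int returns int; int % int returns int

int, int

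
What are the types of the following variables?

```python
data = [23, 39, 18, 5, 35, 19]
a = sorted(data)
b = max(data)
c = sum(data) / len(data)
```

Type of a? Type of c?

sorted() returns list; int / int returns float

list, float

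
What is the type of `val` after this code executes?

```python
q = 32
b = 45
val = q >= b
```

Comparison operators return bool

bool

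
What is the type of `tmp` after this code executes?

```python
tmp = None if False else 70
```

Ternary: condition is False, else branch (70) taken → int

int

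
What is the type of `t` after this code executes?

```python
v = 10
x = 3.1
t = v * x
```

int * float returns float (10 * 3.1 = 31.0)

float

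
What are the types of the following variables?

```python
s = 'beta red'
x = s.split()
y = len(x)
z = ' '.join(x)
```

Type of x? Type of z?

str.split() returns list; str.join() returns str

list, str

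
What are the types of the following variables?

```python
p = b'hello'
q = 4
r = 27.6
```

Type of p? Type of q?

p is bytes; q is int

bytes, int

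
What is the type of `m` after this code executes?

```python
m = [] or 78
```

'or' returns first truthy value (78, which is int)

int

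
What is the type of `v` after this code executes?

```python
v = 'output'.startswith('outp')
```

str.startswith() returns bool

bool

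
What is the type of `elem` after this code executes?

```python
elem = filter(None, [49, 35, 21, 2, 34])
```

filter() returns a filter iterator object

filter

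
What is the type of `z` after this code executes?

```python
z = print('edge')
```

print() returns None

NoneType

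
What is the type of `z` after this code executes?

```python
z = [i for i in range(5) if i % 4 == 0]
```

A list comprehension [...] produces a list

list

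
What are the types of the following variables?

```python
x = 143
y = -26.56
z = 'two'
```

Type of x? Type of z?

x is int; z is str

int, str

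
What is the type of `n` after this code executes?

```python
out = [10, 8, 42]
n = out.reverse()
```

list.reverse() returns None

NoneType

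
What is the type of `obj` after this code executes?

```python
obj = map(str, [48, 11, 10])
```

map() returns a map iterator object

map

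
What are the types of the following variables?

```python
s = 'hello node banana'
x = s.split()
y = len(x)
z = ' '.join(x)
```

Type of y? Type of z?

len() returns int; str.join() returns str

int, str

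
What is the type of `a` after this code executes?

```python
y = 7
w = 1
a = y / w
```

int / int always returns float in Python 3 (7 / 1 = 7)

float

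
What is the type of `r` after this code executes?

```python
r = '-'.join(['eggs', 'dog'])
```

str.join() returns str

str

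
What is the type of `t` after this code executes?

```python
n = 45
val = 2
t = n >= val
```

Comparison operators return bool

bool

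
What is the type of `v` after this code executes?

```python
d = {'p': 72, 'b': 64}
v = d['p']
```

Accessing dict[str, int] with key 'p' returns int value 72

int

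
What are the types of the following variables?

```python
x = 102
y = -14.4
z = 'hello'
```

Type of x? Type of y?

x is int; y is float

int, float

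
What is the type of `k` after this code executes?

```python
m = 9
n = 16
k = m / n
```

int / int always returns float in Python 3 (9 / 16 = 0.5625)

float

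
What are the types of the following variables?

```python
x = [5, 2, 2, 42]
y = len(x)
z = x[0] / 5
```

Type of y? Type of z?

len() returns int; int / int returns float

int, float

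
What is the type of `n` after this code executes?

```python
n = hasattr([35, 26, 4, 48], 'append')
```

hasattr() returns bool

bool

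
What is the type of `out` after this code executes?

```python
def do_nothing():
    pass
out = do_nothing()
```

A function with no return statement returns None

NoneType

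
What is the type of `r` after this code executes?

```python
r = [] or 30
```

'or' returns first truthy value (30, which is int)

int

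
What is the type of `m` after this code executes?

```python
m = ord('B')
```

ord() returns int (Unicode code point)

int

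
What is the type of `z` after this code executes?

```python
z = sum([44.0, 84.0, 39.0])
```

sum() of floats returns float

float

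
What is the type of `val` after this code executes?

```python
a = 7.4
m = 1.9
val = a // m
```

float // float returns float (floor division preserves float type)

float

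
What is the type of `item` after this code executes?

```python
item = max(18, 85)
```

max() of ints returns int

int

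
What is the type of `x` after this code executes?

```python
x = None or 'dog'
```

'or' with None returns the other value ('dog', str)

str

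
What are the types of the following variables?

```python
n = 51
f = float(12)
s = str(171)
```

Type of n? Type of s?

n is int; s is str

int, str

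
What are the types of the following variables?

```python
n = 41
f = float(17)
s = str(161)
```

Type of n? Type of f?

n is int; f is float

int, float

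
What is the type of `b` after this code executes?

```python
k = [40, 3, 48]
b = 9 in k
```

'in' operator returns bool

bool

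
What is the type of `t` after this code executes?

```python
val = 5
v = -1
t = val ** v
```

int ** negative int returns float

float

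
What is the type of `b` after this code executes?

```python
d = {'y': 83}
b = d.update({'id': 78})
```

dict.update() returns None

NoneType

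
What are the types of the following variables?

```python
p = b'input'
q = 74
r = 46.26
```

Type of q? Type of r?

q is int; r is float

int, float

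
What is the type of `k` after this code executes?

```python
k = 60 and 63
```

'and' returns the last value when all truthy (63, which is int)

int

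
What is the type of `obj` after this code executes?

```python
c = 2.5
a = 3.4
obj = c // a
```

float // float returns float (floor division preserves float type)

float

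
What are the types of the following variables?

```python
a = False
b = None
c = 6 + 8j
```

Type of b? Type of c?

b is NoneType; c is complex

NoneType, complex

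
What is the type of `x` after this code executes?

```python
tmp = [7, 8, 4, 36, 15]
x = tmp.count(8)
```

list.count() returns int

int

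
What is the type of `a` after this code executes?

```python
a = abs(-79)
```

abs() of int returns int

int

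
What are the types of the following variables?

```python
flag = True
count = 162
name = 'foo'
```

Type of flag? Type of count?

flag is bool; count is int

bool, int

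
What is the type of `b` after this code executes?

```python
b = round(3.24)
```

round() with no ndigits arg returns int

int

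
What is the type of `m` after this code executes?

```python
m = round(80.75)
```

round() with no ndigits arg returns int

int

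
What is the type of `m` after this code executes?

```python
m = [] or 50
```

'or' returns first truthy value (50, which is int)

int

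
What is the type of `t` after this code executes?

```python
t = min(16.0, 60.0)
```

min() of floats returns float

float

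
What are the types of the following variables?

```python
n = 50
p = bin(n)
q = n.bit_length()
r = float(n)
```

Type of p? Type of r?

bin() returns str; float() returns float

str, float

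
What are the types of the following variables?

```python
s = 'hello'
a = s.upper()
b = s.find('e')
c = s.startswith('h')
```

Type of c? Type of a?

str.startswith() returns bool; str.upper() returns str

bool, str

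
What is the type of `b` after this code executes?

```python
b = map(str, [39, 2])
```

map() returns a map iterator object

map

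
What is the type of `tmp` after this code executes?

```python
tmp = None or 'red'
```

'or' with None returns the other value ('red', str)

str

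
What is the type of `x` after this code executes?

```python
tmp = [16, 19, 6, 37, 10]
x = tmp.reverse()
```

list.reverse() returns None

NoneType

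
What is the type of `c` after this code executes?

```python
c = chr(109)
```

chr() returns str (single character)

str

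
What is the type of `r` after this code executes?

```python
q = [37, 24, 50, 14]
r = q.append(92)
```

list.append() returns None (mutates in place)

NoneType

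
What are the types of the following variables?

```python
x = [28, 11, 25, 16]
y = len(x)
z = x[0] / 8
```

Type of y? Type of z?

len() returns int; int / int returns float

int, float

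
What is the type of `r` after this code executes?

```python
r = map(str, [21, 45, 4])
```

map() returns a map iterator object

map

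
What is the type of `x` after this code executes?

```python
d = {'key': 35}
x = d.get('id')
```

dict.get() returns None when key 'id' is not found and no default given

NoneType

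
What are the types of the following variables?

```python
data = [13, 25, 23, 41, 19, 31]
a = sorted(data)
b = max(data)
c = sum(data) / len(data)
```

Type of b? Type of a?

max of ints returns int; sorted() returns list

int, list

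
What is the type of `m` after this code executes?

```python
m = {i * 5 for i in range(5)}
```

A set comprehension {expr for x in iterable} produces a set

set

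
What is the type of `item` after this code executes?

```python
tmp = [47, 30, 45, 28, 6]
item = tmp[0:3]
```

Slicing a list always returns a list

list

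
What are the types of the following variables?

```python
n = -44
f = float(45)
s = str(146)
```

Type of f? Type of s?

f is float; s is str

float, str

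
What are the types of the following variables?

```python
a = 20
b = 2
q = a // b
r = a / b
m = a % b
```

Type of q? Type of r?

int // int returns int; int / int returns float

int, float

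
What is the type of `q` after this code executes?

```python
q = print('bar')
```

print() returns None

NoneType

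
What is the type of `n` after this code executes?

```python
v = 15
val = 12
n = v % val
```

int % int returns int (15 % 12 = 3)

int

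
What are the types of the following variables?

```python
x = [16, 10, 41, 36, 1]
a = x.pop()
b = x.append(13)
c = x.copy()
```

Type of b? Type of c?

list.append() returns None; list.copy() returns list

NoneType, list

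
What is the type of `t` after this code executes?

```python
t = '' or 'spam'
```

'or' returns first truthy value ('spam', which is str)

str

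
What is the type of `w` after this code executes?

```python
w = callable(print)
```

callable() returns bool

bool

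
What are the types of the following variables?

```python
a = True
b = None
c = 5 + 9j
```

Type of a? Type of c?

a is bool; c is complex

bool, complex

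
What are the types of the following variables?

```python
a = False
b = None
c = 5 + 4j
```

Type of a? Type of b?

a is bool; b is NoneType

bool, NoneType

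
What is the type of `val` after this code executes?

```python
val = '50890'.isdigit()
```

str.isdigit() returns bool

bool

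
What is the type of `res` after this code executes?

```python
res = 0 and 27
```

'and' returns the first falsy value (0, which is int)

int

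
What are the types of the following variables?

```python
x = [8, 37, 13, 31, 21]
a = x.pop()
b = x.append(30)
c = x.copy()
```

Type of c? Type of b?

list.copy() returns list; list.append() returns None

list, NoneType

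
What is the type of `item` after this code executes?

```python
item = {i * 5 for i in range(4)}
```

A set comprehension {expr for x in iterable} produces a set

set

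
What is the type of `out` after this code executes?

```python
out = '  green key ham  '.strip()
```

str.strip() returns str

str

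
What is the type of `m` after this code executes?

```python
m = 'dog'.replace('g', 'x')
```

str.replace() returns str

str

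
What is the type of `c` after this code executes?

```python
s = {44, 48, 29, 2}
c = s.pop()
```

Popping from a set of ints returns int

int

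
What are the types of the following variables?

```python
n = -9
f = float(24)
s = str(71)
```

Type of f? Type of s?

f is float; s is str

float, str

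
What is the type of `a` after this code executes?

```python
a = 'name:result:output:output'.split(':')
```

str.split() returns list

list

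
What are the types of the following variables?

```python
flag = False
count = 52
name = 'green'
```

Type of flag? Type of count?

flag is bool; count is int

bool, int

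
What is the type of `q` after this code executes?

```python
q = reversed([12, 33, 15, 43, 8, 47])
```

reversed() on a list returns a list_reverseiterator

list_reverseiterator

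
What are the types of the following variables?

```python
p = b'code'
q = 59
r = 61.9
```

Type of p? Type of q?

p is bytes; q is int

bytes, int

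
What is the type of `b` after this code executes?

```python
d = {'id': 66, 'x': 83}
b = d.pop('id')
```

dict.pop() returns the value (int)

int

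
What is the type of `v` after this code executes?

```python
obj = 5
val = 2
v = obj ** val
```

int ** positive int returns int (5 ** 2 = 25)

int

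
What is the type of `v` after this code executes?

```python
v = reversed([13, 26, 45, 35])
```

reversed() on a list returns a list_reverseiterator

list_reverseiterator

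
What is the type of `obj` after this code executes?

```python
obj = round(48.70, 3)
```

round() with ndigits arg returns float

float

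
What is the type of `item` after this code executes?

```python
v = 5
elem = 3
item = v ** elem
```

int ** positive int returns int (5 ** 3 = 125)

int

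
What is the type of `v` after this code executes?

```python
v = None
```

None has type NoneType

NoneType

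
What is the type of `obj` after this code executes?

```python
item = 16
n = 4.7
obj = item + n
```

int + float returns float (16 + 4.7 = 20.7)

float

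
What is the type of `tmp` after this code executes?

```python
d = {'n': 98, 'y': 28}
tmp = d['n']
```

Accessing dict[str, int] with key 'n' returns int value 98

int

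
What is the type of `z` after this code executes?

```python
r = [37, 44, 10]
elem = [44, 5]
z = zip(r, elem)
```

zip() returns a zip iterator object

zip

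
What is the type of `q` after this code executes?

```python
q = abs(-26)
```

abs() of int returns int

int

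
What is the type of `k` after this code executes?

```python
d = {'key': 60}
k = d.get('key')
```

dict.get() returns the value (int) when key is found

int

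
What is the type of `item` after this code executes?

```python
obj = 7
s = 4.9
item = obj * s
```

int * float returns float (7 * 4.9 = 34.3)

float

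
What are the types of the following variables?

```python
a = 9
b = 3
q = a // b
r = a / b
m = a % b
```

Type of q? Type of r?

int // int returns int; int / int returns float

int, float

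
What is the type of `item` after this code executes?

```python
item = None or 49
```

'or' with None returns the other value (49, int)

int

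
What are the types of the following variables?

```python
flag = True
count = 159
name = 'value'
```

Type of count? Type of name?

count is int; name is str

int, str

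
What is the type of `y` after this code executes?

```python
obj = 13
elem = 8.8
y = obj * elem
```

int * float returns float (13 * 8.8 = 114.4)

float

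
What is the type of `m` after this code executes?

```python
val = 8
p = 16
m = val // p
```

int // int returns int (8 // 16 = 0)

int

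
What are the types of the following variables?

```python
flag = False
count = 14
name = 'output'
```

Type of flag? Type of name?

flag is bool; name is str

bool, str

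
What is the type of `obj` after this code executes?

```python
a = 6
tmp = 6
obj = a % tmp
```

int % int returns int (6 % 6 = 0)

int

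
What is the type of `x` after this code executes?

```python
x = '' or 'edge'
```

'or' returns first truthy value ('edge', which is str)

str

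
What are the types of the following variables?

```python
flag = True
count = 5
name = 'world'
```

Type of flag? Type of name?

flag is bool; name is str

bool, str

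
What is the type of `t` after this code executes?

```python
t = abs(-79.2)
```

abs() of float returns float

float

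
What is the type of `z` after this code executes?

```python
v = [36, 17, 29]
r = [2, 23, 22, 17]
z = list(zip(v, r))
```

list(zip(...)) returns a list of tuples

list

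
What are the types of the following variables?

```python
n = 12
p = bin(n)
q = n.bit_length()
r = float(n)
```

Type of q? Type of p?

int.bit_length() returns int; bin() returns str

int, str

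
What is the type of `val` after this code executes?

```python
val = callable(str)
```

callable() returns bool

bool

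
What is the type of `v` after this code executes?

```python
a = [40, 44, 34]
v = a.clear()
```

list.clear() returns None

NoneType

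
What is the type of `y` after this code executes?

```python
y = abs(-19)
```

abs() of int returns int

int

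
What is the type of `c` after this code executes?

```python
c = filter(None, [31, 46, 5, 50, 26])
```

filter() returns a filter iterator object

filter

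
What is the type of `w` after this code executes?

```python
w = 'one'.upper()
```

str.upper() returns str

str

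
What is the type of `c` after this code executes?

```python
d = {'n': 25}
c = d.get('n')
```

dict.get() returns the value (int) when key is found

int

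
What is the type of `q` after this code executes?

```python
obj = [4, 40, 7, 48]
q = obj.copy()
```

list.copy() returns list

list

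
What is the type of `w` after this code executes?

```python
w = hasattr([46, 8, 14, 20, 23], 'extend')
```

hasattr() returns bool

bool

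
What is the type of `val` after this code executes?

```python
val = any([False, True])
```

any() returns bool

bool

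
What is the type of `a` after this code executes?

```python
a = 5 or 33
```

'or' returns the first truthy value (5, which is int)

int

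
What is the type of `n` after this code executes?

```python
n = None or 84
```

'or' with None returns the other value (84, int)

int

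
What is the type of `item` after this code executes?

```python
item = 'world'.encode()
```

str.encode() returns bytes

bytes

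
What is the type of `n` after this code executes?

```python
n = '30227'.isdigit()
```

str.isdigit() returns bool

bool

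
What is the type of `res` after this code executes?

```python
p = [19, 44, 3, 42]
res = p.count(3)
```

list.count() returns int

int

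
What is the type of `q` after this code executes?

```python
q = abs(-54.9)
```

abs() of float returns float

float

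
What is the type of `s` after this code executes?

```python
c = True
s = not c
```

'not' always returns bool

bool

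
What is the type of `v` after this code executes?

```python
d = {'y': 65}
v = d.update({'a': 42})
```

dict.update() returns None

NoneType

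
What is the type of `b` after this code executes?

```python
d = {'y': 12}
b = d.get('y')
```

dict.get() returns the value (int) when key is found

int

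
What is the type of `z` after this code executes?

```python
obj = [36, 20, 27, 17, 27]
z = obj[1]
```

Indexing a list of ints returns int (obj[1] = 20)

int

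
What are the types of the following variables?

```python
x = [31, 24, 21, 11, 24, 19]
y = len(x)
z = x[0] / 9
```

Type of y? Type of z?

len() returns int; int / int returns float

int, float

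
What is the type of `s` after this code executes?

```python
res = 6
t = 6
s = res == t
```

Equality comparison returns bool

bool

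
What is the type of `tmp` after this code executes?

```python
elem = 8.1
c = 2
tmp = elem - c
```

float - int returns float (8.1 - 2 = 6.1)

float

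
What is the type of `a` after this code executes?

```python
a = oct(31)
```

oct() returns str representation

str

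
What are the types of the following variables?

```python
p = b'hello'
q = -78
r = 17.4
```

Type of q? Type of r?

q is int; r is float

int, float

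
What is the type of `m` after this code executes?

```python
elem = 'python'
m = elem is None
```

'is' comparison returns bool

bool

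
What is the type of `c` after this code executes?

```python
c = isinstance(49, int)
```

isinstance() returns bool

bool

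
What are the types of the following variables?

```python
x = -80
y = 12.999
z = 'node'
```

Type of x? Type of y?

x is int; y is float

int, float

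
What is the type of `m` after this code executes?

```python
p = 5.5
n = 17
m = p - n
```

float - int returns float (5.5 - 17 = -11.5)

float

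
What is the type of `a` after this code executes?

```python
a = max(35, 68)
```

max() of ints returns int

int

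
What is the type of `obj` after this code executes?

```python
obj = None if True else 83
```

Ternary: condition is True, if branch (None) taken → NoneType

NoneType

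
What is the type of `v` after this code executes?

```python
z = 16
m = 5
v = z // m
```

int // int returns int (16 // 5 = 3)

int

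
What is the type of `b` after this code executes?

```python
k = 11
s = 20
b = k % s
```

int % int returns int (11 % 20 = 11)

int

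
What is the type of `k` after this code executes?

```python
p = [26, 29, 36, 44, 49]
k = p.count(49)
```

list.count() returns int

int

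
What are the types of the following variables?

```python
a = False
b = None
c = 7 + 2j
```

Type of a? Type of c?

a is bool; c is complex

bool, complex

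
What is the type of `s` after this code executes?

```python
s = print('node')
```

print() returns None

NoneType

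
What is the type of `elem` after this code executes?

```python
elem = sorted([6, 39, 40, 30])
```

sorted() always returns list

list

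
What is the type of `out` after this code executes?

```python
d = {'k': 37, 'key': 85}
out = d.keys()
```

.keys() returns a dict_keys view object

dict_keys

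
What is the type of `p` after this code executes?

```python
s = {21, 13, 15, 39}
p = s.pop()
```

Popping from a set of ints returns int

int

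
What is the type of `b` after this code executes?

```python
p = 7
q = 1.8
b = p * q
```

int * float returns float (7 * 1.8 = 12.6)

float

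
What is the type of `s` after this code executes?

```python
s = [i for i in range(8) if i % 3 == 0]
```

A list comprehension [...] produces a list

list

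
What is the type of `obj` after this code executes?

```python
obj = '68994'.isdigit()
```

str.isdigit() returns bool

bool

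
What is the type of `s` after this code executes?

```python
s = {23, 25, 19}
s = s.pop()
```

Popping from a set of ints returns int

int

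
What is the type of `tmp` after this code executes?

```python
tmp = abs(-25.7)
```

abs() of float returns float

float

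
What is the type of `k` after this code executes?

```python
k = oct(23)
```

oct() returns str representation

str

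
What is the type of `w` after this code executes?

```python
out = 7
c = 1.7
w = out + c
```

int + float returns float (7 + 1.7 = 8.7)

float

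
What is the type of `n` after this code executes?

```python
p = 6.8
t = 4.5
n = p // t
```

float // float returns float (floor division preserves float type)

float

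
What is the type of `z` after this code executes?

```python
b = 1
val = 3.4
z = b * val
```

int * float returns float (1 * 3.4 = 3.4)

float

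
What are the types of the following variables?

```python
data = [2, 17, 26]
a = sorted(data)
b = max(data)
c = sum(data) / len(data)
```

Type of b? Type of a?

max of ints returns int; sorted() returns list

int, list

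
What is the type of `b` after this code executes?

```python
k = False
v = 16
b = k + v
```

bool + int returns int (False is 0, so 0 + 16 = 16)

int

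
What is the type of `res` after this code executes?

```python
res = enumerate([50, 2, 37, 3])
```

enumerate() returns an enumerate iterator object

enumerate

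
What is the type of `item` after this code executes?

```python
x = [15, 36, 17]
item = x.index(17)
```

list.index() returns int

int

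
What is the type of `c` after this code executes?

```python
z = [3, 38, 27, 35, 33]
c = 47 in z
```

'in' operator returns bool

bool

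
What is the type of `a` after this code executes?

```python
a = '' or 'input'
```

'or' returns first truthy value ('input', which is str)

str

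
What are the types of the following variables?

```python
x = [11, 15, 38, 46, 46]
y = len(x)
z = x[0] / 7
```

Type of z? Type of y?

int / int returns float; len() returns int

float, int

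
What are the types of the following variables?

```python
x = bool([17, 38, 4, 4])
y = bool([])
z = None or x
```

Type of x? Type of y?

bool() returns bool; bool() returns bool

bool, bool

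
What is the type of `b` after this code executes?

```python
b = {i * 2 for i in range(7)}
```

A set comprehension {expr for x in iterable} produces a set

set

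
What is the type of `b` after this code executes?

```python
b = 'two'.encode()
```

str.encode() returns bytes

bytes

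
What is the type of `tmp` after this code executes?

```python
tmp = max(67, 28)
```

max() of ints returns int

int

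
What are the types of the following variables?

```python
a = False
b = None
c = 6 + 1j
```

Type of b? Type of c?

b is NoneType; c is complex

NoneType, complex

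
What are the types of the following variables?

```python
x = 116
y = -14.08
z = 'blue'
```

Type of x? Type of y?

x is int; y is float

int, float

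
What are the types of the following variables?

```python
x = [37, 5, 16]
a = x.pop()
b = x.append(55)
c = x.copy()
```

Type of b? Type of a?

list.append() returns None; list.pop() returns the element (int)

NoneType, int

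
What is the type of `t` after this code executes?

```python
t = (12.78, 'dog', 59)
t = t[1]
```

Index 1 of tuple is 'dog' which is str

str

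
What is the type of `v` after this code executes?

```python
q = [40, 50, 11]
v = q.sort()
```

list.sort() returns None (sorts in place)

NoneType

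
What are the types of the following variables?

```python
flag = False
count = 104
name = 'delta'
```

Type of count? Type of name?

count is int; name is str

int, str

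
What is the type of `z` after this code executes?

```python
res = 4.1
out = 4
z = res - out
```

float - int returns float (4.1 - 4 = 0.1)

float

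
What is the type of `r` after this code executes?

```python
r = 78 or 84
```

'or' returns the first truthy value (78, which is int)

int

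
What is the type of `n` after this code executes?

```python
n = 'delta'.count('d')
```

str.count() returns int

int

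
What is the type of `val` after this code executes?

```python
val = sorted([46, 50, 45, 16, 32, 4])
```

sorted() always returns list

list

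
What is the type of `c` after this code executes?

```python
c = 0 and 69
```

'and' returns the first falsy value (0, which is int)

int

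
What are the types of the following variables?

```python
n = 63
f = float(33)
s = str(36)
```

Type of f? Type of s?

f is float; s is str

float, str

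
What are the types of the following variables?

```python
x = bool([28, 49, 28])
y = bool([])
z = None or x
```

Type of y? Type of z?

bool() returns bool; None or <bool> returns the bool

bool, bool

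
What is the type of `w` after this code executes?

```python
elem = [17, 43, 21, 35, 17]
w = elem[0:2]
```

Slicing a list always returns a list

list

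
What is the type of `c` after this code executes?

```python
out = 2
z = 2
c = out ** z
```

int ** positive int returns int (2 ** 2 = 4)

int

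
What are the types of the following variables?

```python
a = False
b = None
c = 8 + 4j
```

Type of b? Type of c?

b is NoneType; c is complex

NoneType, complex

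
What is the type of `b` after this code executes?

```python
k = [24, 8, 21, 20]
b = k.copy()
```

list.copy() returns list

list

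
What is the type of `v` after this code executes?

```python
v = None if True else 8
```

Ternary: condition is True, if branch (None) taken → NoneType

NoneType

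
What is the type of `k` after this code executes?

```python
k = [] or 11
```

'or' returns first truthy value (11, which is int)

int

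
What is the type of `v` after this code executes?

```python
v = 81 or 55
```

'or' returns the first truthy value (81, which is int)

int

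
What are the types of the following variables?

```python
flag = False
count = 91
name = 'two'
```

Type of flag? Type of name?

flag is bool; name is str

bool, str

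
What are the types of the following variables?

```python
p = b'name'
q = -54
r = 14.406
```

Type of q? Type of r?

q is int; r is float

int, float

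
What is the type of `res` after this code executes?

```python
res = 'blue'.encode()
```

str.encode() returns bytes

bytes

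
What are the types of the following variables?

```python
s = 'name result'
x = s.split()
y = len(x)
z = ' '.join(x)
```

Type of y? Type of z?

len() returns int; str.join() returns str

int, str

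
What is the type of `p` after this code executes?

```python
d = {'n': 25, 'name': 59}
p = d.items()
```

dict.items() returns a dict_items view

dict_items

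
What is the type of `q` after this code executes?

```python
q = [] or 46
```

'or' returns first truthy value (46, which is int)

int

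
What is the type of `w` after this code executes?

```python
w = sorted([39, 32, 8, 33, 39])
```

sorted() always returns list

list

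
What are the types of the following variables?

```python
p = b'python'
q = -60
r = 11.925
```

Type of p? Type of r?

p is bytes; r is float

bytes, float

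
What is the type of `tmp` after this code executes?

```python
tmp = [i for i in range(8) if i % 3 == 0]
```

A list comprehension [...] produces a list

list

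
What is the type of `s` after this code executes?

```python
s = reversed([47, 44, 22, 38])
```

reversed() on a list returns a list_reverseiterator

list_reverseiterator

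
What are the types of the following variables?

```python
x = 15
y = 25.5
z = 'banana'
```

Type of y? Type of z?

y is float; z is str

float, str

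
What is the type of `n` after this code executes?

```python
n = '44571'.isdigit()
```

str.isdigit() returns bool

bool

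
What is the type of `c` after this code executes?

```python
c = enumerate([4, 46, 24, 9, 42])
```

enumerate() returns an enumerate iterator object

enumerate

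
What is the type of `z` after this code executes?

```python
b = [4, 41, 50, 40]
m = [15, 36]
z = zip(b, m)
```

zip() returns a zip iterator object

zip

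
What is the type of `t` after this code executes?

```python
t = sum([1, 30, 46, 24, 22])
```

sum() of ints returns int

int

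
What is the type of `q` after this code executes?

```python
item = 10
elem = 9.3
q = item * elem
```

int * float returns float (10 * 9.3 = 93.0)

float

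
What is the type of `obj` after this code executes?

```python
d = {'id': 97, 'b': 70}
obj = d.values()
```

.values() returns a dict_values view object

dict_values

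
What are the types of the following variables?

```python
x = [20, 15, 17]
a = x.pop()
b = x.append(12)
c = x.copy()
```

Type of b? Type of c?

list.append() returns None; list.copy() returns list

NoneType, list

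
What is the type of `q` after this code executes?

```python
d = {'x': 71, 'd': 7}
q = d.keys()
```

.keys() returns a dict_keys view object

dict_keys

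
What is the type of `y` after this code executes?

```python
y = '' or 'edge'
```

'or' returns first truthy value ('edge', which is str)

str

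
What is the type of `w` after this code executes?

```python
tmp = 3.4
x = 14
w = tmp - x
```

float - int returns float (3.4 - 14 = -10.6)

float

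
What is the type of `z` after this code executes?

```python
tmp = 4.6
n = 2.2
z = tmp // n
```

float // float returns float (floor division preserves float type)

float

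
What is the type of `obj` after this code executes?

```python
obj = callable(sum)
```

callable() returns bool

bool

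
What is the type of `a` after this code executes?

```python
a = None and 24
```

'and' returns first falsy value (None)

NoneType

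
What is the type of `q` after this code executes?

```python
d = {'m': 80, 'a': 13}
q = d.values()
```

.values() returns a dict_values view object

dict_values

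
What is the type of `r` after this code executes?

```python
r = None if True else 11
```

Ternary: condition is True, if branch (None) taken → NoneType

NoneType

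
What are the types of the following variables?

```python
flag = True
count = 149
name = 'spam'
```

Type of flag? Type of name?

flag is bool; name is str

bool, str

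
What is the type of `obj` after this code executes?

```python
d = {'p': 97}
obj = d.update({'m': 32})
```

dict.update() returns None

NoneType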